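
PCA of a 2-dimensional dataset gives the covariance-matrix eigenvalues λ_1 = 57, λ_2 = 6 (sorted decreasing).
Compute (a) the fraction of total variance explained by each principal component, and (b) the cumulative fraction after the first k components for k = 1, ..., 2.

Step 1 — total variance = trace(Sigma) = Σ λ_i = 57 + 6 = 63.

Step 2 — fraction explained by component i = λ_i / Σ λ:
  PC1: 57/63 = 0.9048
  PC2: 6/63 = 0.0952

Step 3 — cumulative fraction after k components = (λ_1 + ... + λ_k) / Σ λ:
  k = 1: 57/63 = 0.9048
  k = 2: (57 + 6)/63 = 63/63 = 1

Summary (fraction, with percent):

explained: PC1 0.9048 (90.48%), PC2 0.0952 (9.52%);  cumulative: 0.9048, 1


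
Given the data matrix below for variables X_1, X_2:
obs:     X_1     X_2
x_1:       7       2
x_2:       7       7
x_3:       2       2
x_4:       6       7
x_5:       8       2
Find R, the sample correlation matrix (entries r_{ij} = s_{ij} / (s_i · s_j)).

Step 1 — column means:
  mean(X_1) = (7 + 7 + 2 + 6 + 8) / 5 = 30/5 = 6
  mean(X_2) = (2 + 7 + 2 + 7 + 2) / 5 = 20/5 = 4

Step 2 — sample variances and covariances s[i,j] = (1/(n-1)) · Σ_k (x_{k,i} - mean_i) · (x_{k,j} - mean_j), with n-1 = 4:
  s[X_1,X_1] = ((1)·(1) + (1)·(1) + (-4)·(-4) + (0)·(0) + (2)·(2)) / 4 = 22/4 = 5.5
  s[X_1,X_2] = ((1)·(-2) + (1)·(3) + (-4)·(-2) + (0)·(3) + (2)·(-2)) / 4 = 5/4 = 1.25
  s[X_2,X_2] = ((-2)·(-2) + (3)·(3) + (-2)·(-2) + (3)·(3) + (-2)·(-2)) / 4 = 30/4 = 7.5
  Sample standard deviations s_i = √(s[i,i]):
  s(X_1) = √(5.5) = 2.3452
  s(X_2) = √(7.5) = 2.7386

Step 3 — r_{ij} = s_{ij} / (s_i · s_j):
  r[X_1,X_1] = 1 (diagonal).
  r[X_1,X_2] = 1.25 / (2.3452 · 2.7386) = 1.25 / 6.4226 = 0.1946
  r[X_2,X_2] = 1 (diagonal).

R is symmetric with unit diagonal. Assembling:

R = [[1, 0.1946],
 [0.1946, 1]]


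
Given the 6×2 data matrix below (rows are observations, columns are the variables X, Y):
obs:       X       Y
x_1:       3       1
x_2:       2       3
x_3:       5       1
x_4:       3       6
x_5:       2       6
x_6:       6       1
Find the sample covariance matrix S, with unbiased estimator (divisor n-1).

Step 1 — column means:
  mean(X) = (3 + 2 + 5 + 3 + 2 + 6) / 6 = 21/6 = 3.5
  mean(Y) = (1 + 3 + 1 + 6 + 6 + 1) / 6 = 18/6 = 3

Step 2 — sample covariance S[i,j] = (1/(n-1)) · Σ_k (x_{k,i} - mean_i) · (x_{k,j} - mean_j), with n-1 = 5.
  S[X,X] = ((-0.5)·(-0.5) + (-1.5)·(-1.5) + (1.5)·(1.5) + (-0.5)·(-0.5) + (-1.5)·(-1.5) + (2.5)·(2.5)) / 5 = 13.5/5 = 2.7
  S[X,Y] = ((-0.5)·(-2) + (-1.5)·(0) + (1.5)·(-2) + (-0.5)·(3) + (-1.5)·(3) + (2.5)·(-2)) / 5 = -13/5 = -2.6
  S[Y,Y] = ((-2)·(-2) + (0)·(0) + (-2)·(-2) + (3)·(3) + (3)·(3) + (-2)·(-2)) / 5 = 30/5 = 6

S is symmetric (S[j,i] = S[i,j]). Assembling:

S = [[2.7, -2.6],
 [-2.6, 6]]


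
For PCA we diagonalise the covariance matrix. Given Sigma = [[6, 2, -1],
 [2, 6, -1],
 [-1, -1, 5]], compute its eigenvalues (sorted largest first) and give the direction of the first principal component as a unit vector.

Step 1 — characteristic polynomial p(λ) = det(λI - Sigma) = λ³ - tr·λ² + c_1·λ - det, where tr = trace, c_1 = sum of the principal 2×2 minors, det = det(Sigma):
  tr = 6 + 6 + 5 = 17,
  c_1 = (6·6 - (2)²) + (6·5 - (-1)²) + (6·5 - (-1)²) = 32 + 29 + 29 = 90,
  det = 6·(6·5 - (-1)²) - (2)·((2)·5 - (-1)·(-1)) + (-1)·((2)·(-1) - 6·(-1)) = 6·(29) - (2)·(9) + (-1)·(4) = 152.
  So p(λ) = λ³ - 17λ² + 90λ - 152.
Step 2 — look for an integer root (rational root theorem: any rational root is an integer divisor of 152). Testing λ = 4:
  p(4) = 64 - 272 + 360 - 152 = 0  ✓
  Dividing out (λ - 4): p(λ) = (λ - 4)(λ² - 13λ + 38).
Step 3 — remaining eigenvalues from the quadratic λ² - 13λ + 38 = 0:
  Δ = 13² - 4·38 = 169 - 152 = 17,  λ = (13 ± √17)/2 = (13 ± 4.1231)/2 ≈ 8.5616 or 4.4384.
  Sorted: λ_1 = 8.5616,  λ_2 = 4.4384,  λ_3 = 4  (check: sum = 17 = tr ✓).

Step 4 — unit eigenvector for λ_1 ≈ 8.5616: v spans the null space of (Sigma - λ_1 I), whose rows are
  r_1 = (-2.5616, 2, -1),  r_2 = (2, -2.5616, -1),  r_3 = (-1, -1, -3.5616).
  v is orthogonal to every row, so take v ∝ r_1 × r_2 = ((2)·(-1) - (-1)·(-2.5616), (-1)·(2) - (-2.5616)·(-1), (-2.5616)·(-2.5616) - (2)·(2)) ≈ (-4.5616, -4.5616, 2.5616).
  Rescale (multiply by -1 so the first nonzero entry is positive): u = (4.5616, 4.5616, -2.5616).
  ||u|| = √((4.5616)² + (4.5616)² + (-2.5616)²) = √(48.1771) ≈ 6.941,  v_1 = u/||u|| ≈ (0.6572, 0.6572, -0.369) (||v_1|| = 1).

λ_1 = 8.5616,  λ_2 = 4.4384,  λ_3 = 4;  v_1 ≈ (0.6572, 0.6572, -0.369)


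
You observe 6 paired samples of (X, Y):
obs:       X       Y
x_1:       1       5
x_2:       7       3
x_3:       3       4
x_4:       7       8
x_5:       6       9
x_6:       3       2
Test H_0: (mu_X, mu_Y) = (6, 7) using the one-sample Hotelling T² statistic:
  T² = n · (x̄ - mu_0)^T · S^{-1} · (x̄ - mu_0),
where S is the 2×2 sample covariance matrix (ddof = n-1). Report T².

Step 1 — sample mean vector:
  mean(X) = (1 + 7 + 3 + 7 + 6 + 3) / 6 = 27/6 = 4.5
  mean(Y) = (5 + 3 + 4 + 8 + 9 + 2) / 6 = 31/6 = 5.1667
  x̄ = (4.5, 5.1667),  deviation x̄ - mu_0 = (4.5, 5.1667) - (6, 7) = (-1.5, -1.8333).

Step 2 — sample covariance matrix, S[i,j] = (1/(n-1)) · Σ_k (x_{k,i} - mean_i) · (x_{k,j} - mean_j), divisor n-1 = 5:
  S[X,X] = ((-3.5)·(-3.5) + (2.5)·(2.5) + (-1.5)·(-1.5) + (2.5)·(2.5) + (1.5)·(1.5) + (-1.5)·(-1.5)) / 5 = 31.5/5 = 6.3
  S[X,Y] = ((-3.5)·(-0.1667) + (2.5)·(-2.1667) + (-1.5)·(-1.1667) + (2.5)·(2.8333) + (1.5)·(3.8333) + (-1.5)·(-3.1667)) / 5 = 14.5/5 = 2.9
  S[Y,Y] = ((-0.1667)·(-0.1667) + (-2.1667)·(-2.1667) + (-1.1667)·(-1.1667) + (2.8333)·(2.8333) + (3.8333)·(3.8333) + (-3.1667)·(-3.1667)) / 5 = 38.8333/5 = 7.7667
  S = [[6.3, 2.9],
 [2.9, 7.7667]].

Step 3 — invert S. det(S) = 6.3·7.7667 - (2.9)² = 40.52.
  S^{-1} = (1/det) · [[d, -b], [-b, a]] = [[0.1917, -0.0716],
 [-0.0716, 0.1555]].

Step 4 — quadratic form (x̄ - mu_0)^T · S^{-1} · (x̄ - mu_0):
  S^{-1} · (x̄ - mu_0) = (-0.1563, -0.1777),
  (x̄ - mu_0)^T · [...] = (-1.5)·(-0.1563) + (-1.8333)·(-0.1777) = 0.5602.

Step 5 — scale by n: T² = 6 · 0.5602 = 3.3613.

T² ≈ 3.3613


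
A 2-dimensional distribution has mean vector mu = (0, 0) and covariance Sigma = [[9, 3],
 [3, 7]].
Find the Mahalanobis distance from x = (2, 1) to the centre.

Step 1 — centre the observation: (x - mu) = (2, 1).

Step 2 — invert Sigma. det(Sigma) = 9·7 - (3)² = 54.
  Sigma^{-1} = (1/det) · [[d, -b], [-b, a]] = [[0.1296, -0.0556],
 [-0.0556, 0.1667]].

Step 3 — form the quadratic (x - mu)^T · Sigma^{-1} · (x - mu):
  Sigma^{-1} · (x - mu) = (0.2037, 0.0556).
  (x - mu)^T · [Sigma^{-1} · (x - mu)] = (2)·(0.2037) + (1)·(0.0556) = 0.463.

Step 4 — take square root: d = √(0.463) ≈ 0.6804.

d(x, mu) = √(0.463) ≈ 0.6804


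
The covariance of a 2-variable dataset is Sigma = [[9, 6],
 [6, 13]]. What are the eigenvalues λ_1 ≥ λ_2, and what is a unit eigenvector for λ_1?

Step 1 — characteristic polynomial of 2×2 Sigma:
  det(Sigma - λI) = λ² - trace · λ + det = 0.
  trace = 9 + 13 = 22, det = 9·13 - (6)² = 81.
Step 2 — discriminant:
  Δ = trace² - 4·det = 484 - 324 = 160.
Step 3 — eigenvalues:
  λ = (trace ± √Δ)/2 = (22 ± 12.6491)/2,
  λ_1 = 17.3246,  λ_2 = 4.6754.

Step 4 — unit eigenvector for λ_1: solve (Sigma - λ_1 I)v = 0. First row:
  (9 - 17.3246)·v_x + (6)·v_y = 0, i.e. (-8.3246)·v_x + (6)·v_y = 0,
  so v ∝ (b, λ_1 - a) = (6, 8.3246) = u.
  ||u|| = √((6)² + (8.3246)²) = √(105.2982) ≈ 10.2615,
  v_1 = u/||u|| ≈ (0.5847, 0.8112) (||v_1|| = 1).

λ_1 = 17.3246,  λ_2 = 4.6754;  v_1 ≈ (0.5847, 0.8112)


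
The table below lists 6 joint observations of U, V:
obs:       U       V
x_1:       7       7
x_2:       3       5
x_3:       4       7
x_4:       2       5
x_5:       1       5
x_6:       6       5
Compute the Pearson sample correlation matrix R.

Step 1 — column means:
  mean(U) = (7 + 3 + 4 + 2 + 1 + 6) / 6 = 23/6 = 3.8333
  mean(V) = (7 + 5 + 7 + 5 + 5 + 5) / 6 = 34/6 = 5.6667

Step 2 — sample variances and covariances s[i,j] = (1/(n-1)) · Σ_k (x_{k,i} - mean_i) · (x_{k,j} - mean_j), with n-1 = 5:
  s[U,U] = ((3.1667)·(3.1667) + (-0.8333)·(-0.8333) + (0.1667)·(0.1667) + (-1.8333)·(-1.8333) + (-2.8333)·(-2.8333) + (2.1667)·(2.1667)) / 5 = 26.8333/5 = 5.3667
  s[U,V] = ((3.1667)·(1.3333) + (-0.8333)·(-0.6667) + (0.1667)·(1.3333) + (-1.8333)·(-0.6667) + (-2.8333)·(-0.6667) + (2.1667)·(-0.6667)) / 5 = 6.6667/5 = 1.3333
  s[V,V] = ((1.3333)·(1.3333) + (-0.6667)·(-0.6667) + (1.3333)·(1.3333) + (-0.6667)·(-0.6667) + (-0.6667)·(-0.6667) + (-0.6667)·(-0.6667)) / 5 = 5.3333/5 = 1.0667
  Sample standard deviations s_i = √(s[i,i]):
  s(U) = √(5.3667) = 2.3166
  s(V) = √(1.0667) = 1.0328

Step 3 — r_{ij} = s_{ij} / (s_i · s_j):
  r[U,U] = 1 (diagonal).
  r[U,V] = 1.3333 / (2.3166 · 1.0328) = 1.3333 / 2.3926 = 0.5573
  r[V,V] = 1 (diagonal).

R is symmetric with unit diagonal. Assembling:

R = [[1, 0.5573],
 [0.5573, 1]]


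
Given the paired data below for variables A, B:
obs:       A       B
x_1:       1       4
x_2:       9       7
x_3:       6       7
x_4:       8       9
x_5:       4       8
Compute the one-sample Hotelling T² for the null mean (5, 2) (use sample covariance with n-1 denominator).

Step 1 — sample mean vector:
  mean(A) = (1 + 9 + 6 + 8 + 4) / 5 = 28/5 = 5.6
  mean(B) = (4 + 7 + 7 + 9 + 8) / 5 = 35/5 = 7
  x̄ = (5.6, 7),  deviation x̄ - mu_0 = (5.6, 7) - (5, 2) = (0.6, 5).

Step 2 — sample covariance matrix, S[i,j] = (1/(n-1)) · Σ_k (x_{k,i} - mean_i) · (x_{k,j} - mean_j), divisor n-1 = 4:
  S[A,A] = ((-4.6)·(-4.6) + (3.4)·(3.4) + (0.4)·(0.4) + (2.4)·(2.4) + (-1.6)·(-1.6)) / 4 = 41.2/4 = 10.3
  S[A,B] = ((-4.6)·(-3) + (3.4)·(0) + (0.4)·(0) + (2.4)·(2) + (-1.6)·(1)) / 4 = 17/4 = 4.25
  S[B,B] = ((-3)·(-3) + (0)·(0) + (0)·(0) + (2)·(2) + (1)·(1)) / 4 = 14/4 = 3.5
  S = [[10.3, 4.25],
 [4.25, 3.5]].

Step 3 — invert S. det(S) = 10.3·3.5 - (4.25)² = 17.9875.
  S^{-1} = (1/det) · [[d, -b], [-b, a]] = [[0.1946, -0.2363],
 [-0.2363, 0.5726]].

Step 4 — quadratic form (x̄ - mu_0)^T · S^{-1} · (x̄ - mu_0):
  S^{-1} · (x̄ - mu_0) = (-1.0646, 2.7213),
  (x̄ - mu_0)^T · [...] = (0.6)·(-1.0646) + (5)·(2.7213) = 12.9679.

Step 5 — scale by n: T² = 5 · 12.9679 = 64.8395.

T² ≈ 64.8395


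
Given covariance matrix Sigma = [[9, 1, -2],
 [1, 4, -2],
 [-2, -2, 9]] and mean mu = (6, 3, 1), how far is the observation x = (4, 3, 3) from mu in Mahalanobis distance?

Step 1 — centre the observation: (x - mu) = (-2, 0, 2).

Step 2 — invert Sigma (cofactor / det for 3×3, or solve directly):
  Sigma^{-1} = [[0.1181, -0.0185, 0.0221],
 [-0.0185, 0.2841, 0.059],
 [0.0221, 0.059, 0.1292]].

Step 3 — form the quadratic (x - mu)^T · Sigma^{-1} · (x - mu):
  Sigma^{-1} · (x - mu) = (-0.1919, 0.155, 0.214).
  (x - mu)^T · [Sigma^{-1} · (x - mu)] = (-2)·(-0.1919) + (0)·(0.155) + (2)·(0.214) = 0.8118.

Step 4 — take square root: d = √(0.8118) ≈ 0.901.

d(x, mu) = √(0.8118) ≈ 0.901


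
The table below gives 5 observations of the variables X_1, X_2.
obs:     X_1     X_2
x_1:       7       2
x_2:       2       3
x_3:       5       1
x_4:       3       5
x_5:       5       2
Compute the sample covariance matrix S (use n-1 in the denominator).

Step 1 — column means:
  mean(X_1) = (7 + 2 + 5 + 3 + 5) / 5 = 22/5 = 4.4
  mean(X_2) = (2 + 3 + 1 + 5 + 2) / 5 = 13/5 = 2.6

Step 2 — sample covariance S[i,j] = (1/(n-1)) · Σ_k (x_{k,i} - mean_i) · (x_{k,j} - mean_j), with n-1 = 4.
  S[X_1,X_1] = ((2.6)·(2.6) + (-2.4)·(-2.4) + (0.6)·(0.6) + (-1.4)·(-1.4) + (0.6)·(0.6)) / 4 = 15.2/4 = 3.8
  S[X_1,X_2] = ((2.6)·(-0.6) + (-2.4)·(0.4) + (0.6)·(-1.6) + (-1.4)·(2.4) + (0.6)·(-0.6)) / 4 = -7.2/4 = -1.8
  S[X_2,X_2] = ((-0.6)·(-0.6) + (0.4)·(0.4) + (-1.6)·(-1.6) + (2.4)·(2.4) + (-0.6)·(-0.6)) / 4 = 9.2/4 = 2.3

S is symmetric (S[j,i] = S[i,j]). Assembling:

S = [[3.8, -1.8],
 [-1.8, 2.3]]


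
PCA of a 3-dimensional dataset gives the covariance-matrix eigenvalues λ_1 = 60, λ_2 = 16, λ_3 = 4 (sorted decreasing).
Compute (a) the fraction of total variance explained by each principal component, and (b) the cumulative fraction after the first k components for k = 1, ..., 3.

Step 1 — total variance = trace(Sigma) = Σ λ_i = 60 + 16 + 4 = 80.

Step 2 — fraction explained by component i = λ_i / Σ λ:
  PC1: 60/80 = 0.75
  PC2: 16/80 = 0.2
  PC3: 4/80 = 0.05

Step 3 — cumulative fraction after k components = (λ_1 + ... + λ_k) / Σ λ:
  k = 1: 60/80 = 0.75
  k = 2: (60 + 16)/80 = 76/80 = 0.95
  k = 3: (60 + 16 + 4)/80 = 80/80 = 1

Summary (fraction, with percent):

explained: PC1 0.75 (75%), PC2 0.2 (20%), PC3 0.05 (5%);  cumulative: 0.75, 0.95, 1


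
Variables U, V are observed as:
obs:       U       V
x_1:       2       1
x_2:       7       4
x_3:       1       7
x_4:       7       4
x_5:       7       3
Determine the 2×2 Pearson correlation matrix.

Step 1 — column means:
  mean(U) = (2 + 7 + 1 + 7 + 7) / 5 = 24/5 = 4.8
  mean(V) = (1 + 4 + 7 + 4 + 3) / 5 = 19/5 = 3.8

Step 2 — sample variances and covariances s[i,j] = (1/(n-1)) · Σ_k (x_{k,i} - mean_i) · (x_{k,j} - mean_j), with n-1 = 4:
  s[U,U] = ((-2.8)·(-2.8) + (2.2)·(2.2) + (-3.8)·(-3.8) + (2.2)·(2.2) + (2.2)·(2.2)) / 4 = 36.8/4 = 9.2
  s[U,V] = ((-2.8)·(-2.8) + (2.2)·(0.2) + (-3.8)·(3.2) + (2.2)·(0.2) + (2.2)·(-0.8)) / 4 = -5.2/4 = -1.3
  s[V,V] = ((-2.8)·(-2.8) + (0.2)·(0.2) + (3.2)·(3.2) + (0.2)·(0.2) + (-0.8)·(-0.8)) / 4 = 18.8/4 = 4.7
  Sample standard deviations s_i = √(s[i,i]):
  s(U) = √(9.2) = 3.0332
  s(V) = √(4.7) = 2.1679

Step 3 — r_{ij} = s_{ij} / (s_i · s_j):
  r[U,U] = 1 (diagonal).
  r[U,V] = -1.3 / (3.0332 · 2.1679) = -1.3 / 6.5757 = -0.1977
  r[V,V] = 1 (diagonal).

R is symmetric with unit diagonal. Assembling:

R = [[1, -0.1977],
 [-0.1977, 1]]


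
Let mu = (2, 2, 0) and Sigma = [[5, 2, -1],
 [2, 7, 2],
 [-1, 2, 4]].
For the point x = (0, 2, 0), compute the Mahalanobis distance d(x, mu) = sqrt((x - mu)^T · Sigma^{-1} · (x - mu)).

Step 1 — centre the observation: (x - mu) = (-2, 0, 0).

Step 2 — invert Sigma (cofactor / det for 3×3, or solve directly):
  Sigma^{-1} = [[0.2697, -0.1124, 0.1236],
 [-0.1124, 0.2135, -0.1348],
 [0.1236, -0.1348, 0.3483]].

Step 3 — form the quadratic (x - mu)^T · Sigma^{-1} · (x - mu):
  Sigma^{-1} · (x - mu) = (-0.5393, 0.2247, -0.2472).
  (x - mu)^T · [Sigma^{-1} · (x - mu)] = (-2)·(-0.5393) + (0)·(0.2247) + (0)·(-0.2472) = 1.0787.

Step 4 — take square root: d = √(1.0787) ≈ 1.0386.

d(x, mu) = √(1.0787) ≈ 1.0386


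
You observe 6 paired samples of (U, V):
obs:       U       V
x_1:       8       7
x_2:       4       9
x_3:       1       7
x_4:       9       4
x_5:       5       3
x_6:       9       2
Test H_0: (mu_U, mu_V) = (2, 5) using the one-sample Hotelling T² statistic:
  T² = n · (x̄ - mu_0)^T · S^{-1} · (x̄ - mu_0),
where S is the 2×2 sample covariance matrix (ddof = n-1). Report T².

Step 1 — sample mean vector:
  mean(U) = (8 + 4 + 1 + 9 + 5 + 9) / 6 = 36/6 = 6
  mean(V) = (7 + 9 + 7 + 4 + 3 + 2) / 6 = 32/6 = 5.3333
  x̄ = (6, 5.3333),  deviation x̄ - mu_0 = (6, 5.3333) - (2, 5) = (4, 0.3333).

Step 2 — sample covariance matrix, S[i,j] = (1/(n-1)) · Σ_k (x_{k,i} - mean_i) · (x_{k,j} - mean_j), divisor n-1 = 5:
  S[U,U] = ((2)·(2) + (-2)·(-2) + (-5)·(-5) + (3)·(3) + (-1)·(-1) + (3)·(3)) / 5 = 52/5 = 10.4
  S[U,V] = ((2)·(1.6667) + (-2)·(3.6667) + (-5)·(1.6667) + (3)·(-1.3333) + (-1)·(-2.3333) + (3)·(-3.3333)) / 5 = -24/5 = -4.8
  S[V,V] = ((1.6667)·(1.6667) + (3.6667)·(3.6667) + (1.6667)·(1.6667) + (-1.3333)·(-1.3333) + (-2.3333)·(-2.3333) + (-3.3333)·(-3.3333)) / 5 = 37.3333/5 = 7.4667
  S = [[10.4, -4.8],
 [-4.8, 7.4667]].

Step 3 — invert S. det(S) = 10.4·7.4667 - (-4.8)² = 54.6133.
  S^{-1} = (1/det) · [[d, -b], [-b, a]] = [[0.1367, 0.0879],
 [0.0879, 0.1904]].

Step 4 — quadratic form (x̄ - mu_0)^T · S^{-1} · (x̄ - mu_0):
  S^{-1} · (x̄ - mu_0) = (0.5762, 0.415),
  (x̄ - mu_0)^T · [...] = (4)·(0.5762) + (0.3333)·(0.415) = 2.443.

Step 5 — scale by n: T² = 6 · 2.443 = 14.6582.

T² ≈ 14.6582


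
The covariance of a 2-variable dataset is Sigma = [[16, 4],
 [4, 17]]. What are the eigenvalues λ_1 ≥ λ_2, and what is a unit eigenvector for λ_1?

Step 1 — characteristic polynomial of 2×2 Sigma:
  det(Sigma - λI) = λ² - trace · λ + det = 0.
  trace = 16 + 17 = 33, det = 16·17 - (4)² = 256.
Step 2 — discriminant:
  Δ = trace² - 4·det = 1089 - 1024 = 65.
Step 3 — eigenvalues:
  λ = (trace ± √Δ)/2 = (33 ± 8.0623)/2,
  λ_1 = 20.5311,  λ_2 = 12.4689.

Step 4 — unit eigenvector for λ_1: solve (Sigma - λ_1 I)v = 0. First row:
  (16 - 20.5311)·v_x + (4)·v_y = 0, i.e. (-4.5311)·v_x + (4)·v_y = 0,
  so v ∝ (b, λ_1 - a) = (4, 4.5311) = u.
  ||u|| = √((4)² + (4.5311)²) = √(36.5311) ≈ 6.0441,
  v_1 = u/||u|| ≈ (0.6618, 0.7497) (||v_1|| = 1).

λ_1 = 20.5311,  λ_2 = 12.4689;  v_1 ≈ (0.6618, 0.7497)


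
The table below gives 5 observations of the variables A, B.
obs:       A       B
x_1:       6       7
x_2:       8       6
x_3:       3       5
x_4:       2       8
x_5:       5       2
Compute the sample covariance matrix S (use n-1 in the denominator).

Step 1 — column means:
  mean(A) = (6 + 8 + 3 + 2 + 5) / 5 = 24/5 = 4.8
  mean(B) = (7 + 6 + 5 + 8 + 2) / 5 = 28/5 = 5.6

Step 2 — sample covariance S[i,j] = (1/(n-1)) · Σ_k (x_{k,i} - mean_i) · (x_{k,j} - mean_j), with n-1 = 4.
  S[A,A] = ((1.2)·(1.2) + (3.2)·(3.2) + (-1.8)·(-1.8) + (-2.8)·(-2.8) + (0.2)·(0.2)) / 4 = 22.8/4 = 5.7
  S[A,B] = ((1.2)·(1.4) + (3.2)·(0.4) + (-1.8)·(-0.6) + (-2.8)·(2.4) + (0.2)·(-3.6)) / 4 = -3.4/4 = -0.85
  S[B,B] = ((1.4)·(1.4) + (0.4)·(0.4) + (-0.6)·(-0.6) + (2.4)·(2.4) + (-3.6)·(-3.6)) / 4 = 21.2/4 = 5.3

S is symmetric (S[j,i] = S[i,j]). Assembling:

S = [[5.7, -0.85],
 [-0.85, 5.3]]


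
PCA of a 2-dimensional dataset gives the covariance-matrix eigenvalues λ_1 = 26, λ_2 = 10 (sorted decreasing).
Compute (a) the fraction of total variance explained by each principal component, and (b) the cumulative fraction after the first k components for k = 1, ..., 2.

Step 1 — total variance = trace(Sigma) = Σ λ_i = 26 + 10 = 36.

Step 2 — fraction explained by component i = λ_i / Σ λ:
  PC1: 26/36 = 0.7222
  PC2: 10/36 = 0.2778

Step 3 — cumulative fraction after k components = (λ_1 + ... + λ_k) / Σ λ:
  k = 1: 26/36 = 0.7222
  k = 2: (26 + 10)/36 = 36/36 = 1

Summary (fraction, with percent):

explained: PC1 0.7222 (72.22%), PC2 0.2778 (27.78%);  cumulative: 0.7222, 1


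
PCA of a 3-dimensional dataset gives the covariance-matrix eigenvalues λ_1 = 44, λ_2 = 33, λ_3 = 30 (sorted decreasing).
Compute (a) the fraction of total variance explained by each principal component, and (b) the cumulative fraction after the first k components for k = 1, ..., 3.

Step 1 — total variance = trace(Sigma) = Σ λ_i = 44 + 33 + 30 = 107.

Step 2 — fraction explained by component i = λ_i / Σ λ:
  PC1: 44/107 = 0.4112
  PC2: 33/107 = 0.3084
  PC3: 30/107 = 0.2804

Step 3 — cumulative fraction after k components = (λ_1 + ... + λ_k) / Σ λ:
  k = 1: 44/107 = 0.4112
  k = 2: (44 + 33)/107 = 77/107 = 0.7196
  k = 3: (44 + 33 + 30)/107 = 107/107 = 1

Summary (fraction, with percent):

explained: PC1 0.4112 (41.12%), PC2 0.3084 (30.84%), PC3 0.2804 (28.04%);  cumulative: 0.4112, 0.7196, 1


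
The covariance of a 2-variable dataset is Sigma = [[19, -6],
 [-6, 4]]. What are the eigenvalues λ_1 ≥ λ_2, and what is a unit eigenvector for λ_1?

Step 1 — characteristic polynomial of 2×2 Sigma:
  det(Sigma - λI) = λ² - trace · λ + det = 0.
  trace = 19 + 4 = 23, det = 19·4 - (-6)² = 40.
Step 2 — discriminant:
  Δ = trace² - 4·det = 529 - 160 = 369.
Step 3 — eigenvalues:
  λ = (trace ± √Δ)/2 = (23 ± 19.2094)/2,
  λ_1 = 21.1047,  λ_2 = 1.8953.

Step 4 — unit eigenvector for λ_1: solve (Sigma - λ_1 I)v = 0. First row:
  (19 - 21.1047)·v_x + (-6)·v_y = 0, i.e. (-2.1047)·v_x + (-6)·v_y = 0,
  so v ∝ (b, λ_1 - a) = (-6, 2.1047); multiply by -1 so the first entry is positive: u = (6, -2.1047).
  ||u|| = √((6)² + (-2.1047)²) = √(40.4297) ≈ 6.3584,
  v_1 = u/||u|| ≈ (0.9436, -0.331) (||v_1|| = 1).

λ_1 = 21.1047,  λ_2 = 1.8953;  v_1 ≈ (0.9436, -0.331)


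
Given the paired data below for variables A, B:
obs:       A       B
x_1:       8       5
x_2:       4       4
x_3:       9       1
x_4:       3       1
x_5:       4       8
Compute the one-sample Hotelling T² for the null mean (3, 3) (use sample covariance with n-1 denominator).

Step 1 — sample mean vector:
  mean(A) = (8 + 4 + 9 + 3 + 4) / 5 = 28/5 = 5.6
  mean(B) = (5 + 4 + 1 + 1 + 8) / 5 = 19/5 = 3.8
  x̄ = (5.6, 3.8),  deviation x̄ - mu_0 = (5.6, 3.8) - (3, 3) = (2.6, 0.8).

Step 2 — sample covariance matrix, S[i,j] = (1/(n-1)) · Σ_k (x_{k,i} - mean_i) · (x_{k,j} - mean_j), divisor n-1 = 4:
  S[A,A] = ((2.4)·(2.4) + (-1.6)·(-1.6) + (3.4)·(3.4) + (-2.6)·(-2.6) + (-1.6)·(-1.6)) / 4 = 29.2/4 = 7.3
  S[A,B] = ((2.4)·(1.2) + (-1.6)·(0.2) + (3.4)·(-2.8) + (-2.6)·(-2.8) + (-1.6)·(4.2)) / 4 = -6.4/4 = -1.6
  S[B,B] = ((1.2)·(1.2) + (0.2)·(0.2) + (-2.8)·(-2.8) + (-2.8)·(-2.8) + (4.2)·(4.2)) / 4 = 34.8/4 = 8.7
  S = [[7.3, -1.6],
 [-1.6, 8.7]].

Step 3 — invert S. det(S) = 7.3·8.7 - (-1.6)² = 60.95.
  S^{-1} = (1/det) · [[d, -b], [-b, a]] = [[0.1427, 0.0263],
 [0.0263, 0.1198]].

Step 4 — quadratic form (x̄ - mu_0)^T · S^{-1} · (x̄ - mu_0):
  S^{-1} · (x̄ - mu_0) = (0.3921, 0.1641),
  (x̄ - mu_0)^T · [...] = (2.6)·(0.3921) + (0.8)·(0.1641) = 1.1508.

Step 5 — scale by n: T² = 5 · 1.1508 = 5.7539.

T² ≈ 5.7539


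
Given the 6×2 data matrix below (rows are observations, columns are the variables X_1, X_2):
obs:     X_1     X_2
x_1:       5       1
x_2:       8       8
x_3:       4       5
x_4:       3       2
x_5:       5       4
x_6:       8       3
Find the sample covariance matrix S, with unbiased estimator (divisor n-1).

Step 1 — column means:
  mean(X_1) = (5 + 8 + 4 + 3 + 5 + 8) / 6 = 33/6 = 5.5
  mean(X_2) = (1 + 8 + 5 + 2 + 4 + 3) / 6 = 23/6 = 3.8333

Step 2 — sample covariance S[i,j] = (1/(n-1)) · Σ_k (x_{k,i} - mean_i) · (x_{k,j} - mean_j), with n-1 = 5.
  S[X_1,X_1] = ((-0.5)·(-0.5) + (2.5)·(2.5) + (-1.5)·(-1.5) + (-2.5)·(-2.5) + (-0.5)·(-0.5) + (2.5)·(2.5)) / 5 = 21.5/5 = 4.3
  S[X_1,X_2] = ((-0.5)·(-2.8333) + (2.5)·(4.1667) + (-1.5)·(1.1667) + (-2.5)·(-1.8333) + (-0.5)·(0.1667) + (2.5)·(-0.8333)) / 5 = 12.5/5 = 2.5
  S[X_2,X_2] = ((-2.8333)·(-2.8333) + (4.1667)·(4.1667) + (1.1667)·(1.1667) + (-1.8333)·(-1.8333) + (0.1667)·(0.1667) + (-0.8333)·(-0.8333)) / 5 = 30.8333/5 = 6.1667

S is symmetric (S[j,i] = S[i,j]). Assembling:

S = [[4.3, 2.5],
 [2.5, 6.1667]]


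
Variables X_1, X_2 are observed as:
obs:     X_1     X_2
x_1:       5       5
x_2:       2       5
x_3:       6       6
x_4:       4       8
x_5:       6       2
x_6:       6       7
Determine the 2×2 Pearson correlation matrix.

Step 1 — column means:
  mean(X_1) = (5 + 2 + 6 + 4 + 6 + 6) / 6 = 29/6 = 4.8333
  mean(X_2) = (5 + 5 + 6 + 8 + 2 + 7) / 6 = 33/6 = 5.5

Step 2 — sample variances and covariances s[i,j] = (1/(n-1)) · Σ_k (x_{k,i} - mean_i) · (x_{k,j} - mean_j), with n-1 = 5:
  s[X_1,X_1] = ((0.1667)·(0.1667) + (-2.8333)·(-2.8333) + (1.1667)·(1.1667) + (-0.8333)·(-0.8333) + (1.1667)·(1.1667) + (1.1667)·(1.1667)) / 5 = 12.8333/5 = 2.5667
  s[X_1,X_2] = ((0.1667)·(-0.5) + (-2.8333)·(-0.5) + (1.1667)·(0.5) + (-0.8333)·(2.5) + (1.1667)·(-3.5) + (1.1667)·(1.5)) / 5 = -2.5/5 = -0.5
  s[X_2,X_2] = ((-0.5)·(-0.5) + (-0.5)·(-0.5) + (0.5)·(0.5) + (2.5)·(2.5) + (-3.5)·(-3.5) + (1.5)·(1.5)) / 5 = 21.5/5 = 4.3
  Sample standard deviations s_i = √(s[i,i]):
  s(X_1) = √(2.5667) = 1.6021
  s(X_2) = √(4.3) = 2.0736

Step 3 — r_{ij} = s_{ij} / (s_i · s_j):
  r[X_1,X_1] = 1 (diagonal).
  r[X_1,X_2] = -0.5 / (1.6021 · 2.0736) = -0.5 / 3.3221 = -0.1505
  r[X_2,X_2] = 1 (diagonal).

R is symmetric with unit diagonal. Assembling:

R = [[1, -0.1505],
 [-0.1505, 1]]


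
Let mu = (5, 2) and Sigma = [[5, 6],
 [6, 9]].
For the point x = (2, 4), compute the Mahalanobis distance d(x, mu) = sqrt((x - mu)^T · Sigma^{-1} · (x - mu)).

Step 1 — centre the observation: (x - mu) = (-3, 2).

Step 2 — invert Sigma. det(Sigma) = 5·9 - (6)² = 9.
  Sigma^{-1} = (1/det) · [[d, -b], [-b, a]] = [[1, -0.6667],
 [-0.6667, 0.5556]].

Step 3 — form the quadratic (x - mu)^T · Sigma^{-1} · (x - mu):
  Sigma^{-1} · (x - mu) = (-4.3333, 3.1111).
  (x - mu)^T · [Sigma^{-1} · (x - mu)] = (-3)·(-4.3333) + (2)·(3.1111) = 19.2222.

Step 4 — take square root: d = √(19.2222) ≈ 4.3843.

d(x, mu) = √(19.2222) ≈ 4.3843


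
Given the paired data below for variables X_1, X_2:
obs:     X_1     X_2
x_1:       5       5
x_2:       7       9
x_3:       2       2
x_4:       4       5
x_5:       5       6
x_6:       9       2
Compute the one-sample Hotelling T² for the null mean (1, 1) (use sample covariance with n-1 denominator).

Step 1 — sample mean vector:
  mean(X_1) = (5 + 7 + 2 + 4 + 5 + 9) / 6 = 32/6 = 5.3333
  mean(X_2) = (5 + 9 + 2 + 5 + 6 + 2) / 6 = 29/6 = 4.8333
  x̄ = (5.3333, 4.8333),  deviation x̄ - mu_0 = (5.3333, 4.8333) - (1, 1) = (4.3333, 3.8333).

Step 2 — sample covariance matrix, S[i,j] = (1/(n-1)) · Σ_k (x_{k,i} - mean_i) · (x_{k,j} - mean_j), divisor n-1 = 5:
  S[X_1,X_1] = ((-0.3333)·(-0.3333) + (1.6667)·(1.6667) + (-3.3333)·(-3.3333) + (-1.3333)·(-1.3333) + (-0.3333)·(-0.3333) + (3.6667)·(3.6667)) / 5 = 29.3333/5 = 5.8667
  S[X_1,X_2] = ((-0.3333)·(0.1667) + (1.6667)·(4.1667) + (-3.3333)·(-2.8333) + (-1.3333)·(0.1667) + (-0.3333)·(1.1667) + (3.6667)·(-2.8333)) / 5 = 5.3333/5 = 1.0667
  S[X_2,X_2] = ((0.1667)·(0.1667) + (4.1667)·(4.1667) + (-2.8333)·(-2.8333) + (0.1667)·(0.1667) + (1.1667)·(1.1667) + (-2.8333)·(-2.8333)) / 5 = 34.8333/5 = 6.9667
  S = [[5.8667, 1.0667],
 [1.0667, 6.9667]].

Step 3 — invert S. det(S) = 5.8667·6.9667 - (1.0667)² = 39.7333.
  S^{-1} = (1/det) · [[d, -b], [-b, a]] = [[0.1753, -0.0268],
 [-0.0268, 0.1477]].

Step 4 — quadratic form (x̄ - mu_0)^T · S^{-1} · (x̄ - mu_0):
  S^{-1} · (x̄ - mu_0) = (0.6569, 0.4497),
  (x̄ - mu_0)^T · [...] = (4.3333)·(0.6569) + (3.8333)·(0.4497) = 4.5702.

Step 5 — scale by n: T² = 6 · 4.5702 = 27.4211.

T² ≈ 27.4211


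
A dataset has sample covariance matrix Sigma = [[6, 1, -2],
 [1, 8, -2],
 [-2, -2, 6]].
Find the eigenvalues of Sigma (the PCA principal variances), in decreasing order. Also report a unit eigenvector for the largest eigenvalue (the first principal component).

Step 1 — characteristic polynomial p(λ) = det(λI - Sigma) = λ³ - tr·λ² + c_1·λ - det, where tr = trace, c_1 = sum of the principal 2×2 minors, det = det(Sigma):
  tr = 6 + 8 + 6 = 20,
  c_1 = (6·8 - (1)²) + (6·6 - (-2)²) + (8·6 - (-2)²) = 47 + 32 + 44 = 123,
  det = 6·(8·6 - (-2)²) - (1)·((1)·6 - (-2)·(-2)) + (-2)·((1)·(-2) - 8·(-2)) = 6·(44) - (1)·(2) + (-2)·(14) = 234.
  So p(λ) = λ³ - 20λ² + 123λ - 234.
Step 2 — look for an integer root (rational root theorem: any rational root is an integer divisor of 234). Testing λ = 6:
  p(6) = 216 - 720 + 738 - 234 = 0  ✓
  Dividing out (λ - 6): p(λ) = (λ - 6)(λ² - 14λ + 39).
Step 3 — remaining eigenvalues from the quadratic λ² - 14λ + 39 = 0:
  Δ = 14² - 4·39 = 196 - 156 = 40,  λ = (14 ± √40)/2 = (14 ± 6.3246)/2 ≈ 10.1623 or 3.8377.
  Sorted: λ_1 = 10.1623,  λ_2 = 6,  λ_3 = 3.8377  (check: sum = 20 = tr ✓).

Step 4 — unit eigenvector for λ_1 ≈ 10.1623: v spans the null space of (Sigma - λ_1 I), whose rows are
  r_1 = (-4.1623, 1, -2),  r_2 = (1, -2.1623, -2),  r_3 = (-2, -2, -4.1623).
  v is orthogonal to every row, so take v ∝ r_1 × r_2 = ((1)·(-2) - (-2)·(-2.1623), (-2)·(1) - (-4.1623)·(-2), (-4.1623)·(-2.1623) - (1)·(1)) ≈ (-6.3246, -10.3246, 8).
  Rescale (multiply by -1 so the first nonzero entry is positive): u = (6.3246, 10.3246, -8).
  ||u|| = √((6.3246)² + (10.3246)² + (-8)²) = √(210.5964) ≈ 14.5119,  v_1 = u/||u|| ≈ (0.4358, 0.7115, -0.5513) (||v_1|| = 1).

λ_1 = 10.1623,  λ_2 = 6,  λ_3 = 3.8377;  v_1 ≈ (0.4358, 0.7115, -0.5513)


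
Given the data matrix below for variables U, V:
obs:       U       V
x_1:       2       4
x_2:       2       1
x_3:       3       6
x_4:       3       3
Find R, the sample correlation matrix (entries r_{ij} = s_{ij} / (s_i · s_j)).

Step 1 — column means:
  mean(U) = (2 + 2 + 3 + 3) / 4 = 10/4 = 2.5
  mean(V) = (4 + 1 + 6 + 3) / 4 = 14/4 = 3.5

Step 2 — sample variances and covariances s[i,j] = (1/(n-1)) · Σ_k (x_{k,i} - mean_i) · (x_{k,j} - mean_j), with n-1 = 3:
  s[U,U] = ((-0.5)·(-0.5) + (-0.5)·(-0.5) + (0.5)·(0.5) + (0.5)·(0.5)) / 3 = 1/3 = 0.3333
  s[U,V] = ((-0.5)·(0.5) + (-0.5)·(-2.5) + (0.5)·(2.5) + (0.5)·(-0.5)) / 3 = 2/3 = 0.6667
  s[V,V] = ((0.5)·(0.5) + (-2.5)·(-2.5) + (2.5)·(2.5) + (-0.5)·(-0.5)) / 3 = 13/3 = 4.3333
  Sample standard deviations s_i = √(s[i,i]):
  s(U) = √(0.3333) = 0.5774
  s(V) = √(4.3333) = 2.0817

Step 3 — r_{ij} = s_{ij} / (s_i · s_j):
  r[U,U] = 1 (diagonal).
  r[U,V] = 0.6667 / (0.5774 · 2.0817) = 0.6667 / 1.2019 = 0.5547
  r[V,V] = 1 (diagonal).

R is symmetric with unit diagonal. Assembling:

R = [[1, 0.5547],
 [0.5547, 1]]


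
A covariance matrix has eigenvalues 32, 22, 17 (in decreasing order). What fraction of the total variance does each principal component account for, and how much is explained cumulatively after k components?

Step 1 — total variance = trace(Sigma) = Σ λ_i = 32 + 22 + 17 = 71.

Step 2 — fraction explained by component i = λ_i / Σ λ:
  PC1: 32/71 = 0.4507
  PC2: 22/71 = 0.3099
  PC3: 17/71 = 0.2394

Step 3 — cumulative fraction after k components = (λ_1 + ... + λ_k) / Σ λ:
  k = 1: 32/71 = 0.4507
  k = 2: (32 + 22)/71 = 54/71 = 0.7606
  k = 3: (32 + 22 + 17)/71 = 71/71 = 1

Summary (fraction, with percent):

explained: PC1 0.4507 (45.07%), PC2 0.3099 (30.99%), PC3 0.2394 (23.94%);  cumulative: 0.4507, 0.7606, 1


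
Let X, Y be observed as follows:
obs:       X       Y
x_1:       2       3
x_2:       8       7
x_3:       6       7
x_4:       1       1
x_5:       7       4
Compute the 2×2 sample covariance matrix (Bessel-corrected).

Step 1 — column means:
  mean(X) = (2 + 8 + 6 + 1 + 7) / 5 = 24/5 = 4.8
  mean(Y) = (3 + 7 + 7 + 1 + 4) / 5 = 22/5 = 4.4

Step 2 — sample covariance S[i,j] = (1/(n-1)) · Σ_k (x_{k,i} - mean_i) · (x_{k,j} - mean_j), with n-1 = 4.
  S[X,X] = ((-2.8)·(-2.8) + (3.2)·(3.2) + (1.2)·(1.2) + (-3.8)·(-3.8) + (2.2)·(2.2)) / 4 = 38.8/4 = 9.7
  S[X,Y] = ((-2.8)·(-1.4) + (3.2)·(2.6) + (1.2)·(2.6) + (-3.8)·(-3.4) + (2.2)·(-0.4)) / 4 = 27.4/4 = 6.85
  S[Y,Y] = ((-1.4)·(-1.4) + (2.6)·(2.6) + (2.6)·(2.6) + (-3.4)·(-3.4) + (-0.4)·(-0.4)) / 4 = 27.2/4 = 6.8

S is symmetric (S[j,i] = S[i,j]). Assembling:

S = [[9.7, 6.85],
 [6.85, 6.8]]


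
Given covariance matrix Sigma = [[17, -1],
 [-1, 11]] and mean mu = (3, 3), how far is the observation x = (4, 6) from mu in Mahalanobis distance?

Step 1 — centre the observation: (x - mu) = (1, 3).

Step 2 — invert Sigma. det(Sigma) = 17·11 - (-1)² = 186.
  Sigma^{-1} = (1/det) · [[d, -b], [-b, a]] = [[0.0591, 0.0054],
 [0.0054, 0.0914]].

Step 3 — form the quadratic (x - mu)^T · Sigma^{-1} · (x - mu):
  Sigma^{-1} · (x - mu) = (0.0753, 0.2796).
  (x - mu)^T · [Sigma^{-1} · (x - mu)] = (1)·(0.0753) + (3)·(0.2796) = 0.914.

Step 4 — take square root: d = √(0.914) ≈ 0.956.

d(x, mu) = √(0.914) ≈ 0.956


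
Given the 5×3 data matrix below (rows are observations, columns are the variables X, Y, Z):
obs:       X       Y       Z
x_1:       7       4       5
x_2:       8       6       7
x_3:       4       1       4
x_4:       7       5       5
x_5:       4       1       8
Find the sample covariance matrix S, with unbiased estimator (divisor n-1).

Step 1 — column means:
  mean(X) = (7 + 8 + 4 + 7 + 4) / 5 = 30/5 = 6
  mean(Y) = (4 + 6 + 1 + 5 + 1) / 5 = 17/5 = 3.4
  mean(Z) = (5 + 7 + 4 + 5 + 8) / 5 = 29/5 = 5.8

Step 2 — sample covariance S[i,j] = (1/(n-1)) · Σ_k (x_{k,i} - mean_i) · (x_{k,j} - mean_j), with n-1 = 4.
  S[X,X] = ((1)·(1) + (2)·(2) + (-2)·(-2) + (1)·(1) + (-2)·(-2)) / 4 = 14/4 = 3.5
  S[X,Y] = ((1)·(0.6) + (2)·(2.6) + (-2)·(-2.4) + (1)·(1.6) + (-2)·(-2.4)) / 4 = 17/4 = 4.25
  S[X,Z] = ((1)·(-0.8) + (2)·(1.2) + (-2)·(-1.8) + (1)·(-0.8) + (-2)·(2.2)) / 4 = 0/4 = 0
  S[Y,Y] = ((0.6)·(0.6) + (2.6)·(2.6) + (-2.4)·(-2.4) + (1.6)·(1.6) + (-2.4)·(-2.4)) / 4 = 21.2/4 = 5.3
  S[Y,Z] = ((0.6)·(-0.8) + (2.6)·(1.2) + (-2.4)·(-1.8) + (1.6)·(-0.8) + (-2.4)·(2.2)) / 4 = 0.4/4 = 0.1
  S[Z,Z] = ((-0.8)·(-0.8) + (1.2)·(1.2) + (-1.8)·(-1.8) + (-0.8)·(-0.8) + (2.2)·(2.2)) / 4 = 10.8/4 = 2.7

S is symmetric (S[j,i] = S[i,j]). Assembling:

S = [[3.5, 4.25, 0],
 [4.25, 5.3, 0.1],
 [0, 0.1, 2.7]]


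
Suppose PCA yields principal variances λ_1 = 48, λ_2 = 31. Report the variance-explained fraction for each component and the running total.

Step 1 — total variance = trace(Sigma) = Σ λ_i = 48 + 31 = 79.

Step 2 — fraction explained by component i = λ_i / Σ λ:
  PC1: 48/79 = 0.6076
  PC2: 31/79 = 0.3924

Step 3 — cumulative fraction after k components = (λ_1 + ... + λ_k) / Σ λ:
  k = 1: 48/79 = 0.6076
  k = 2: (48 + 31)/79 = 79/79 = 1

Summary (fraction, with percent):

explained: PC1 0.6076 (60.76%), PC2 0.3924 (39.24%);  cumulative: 0.6076, 1


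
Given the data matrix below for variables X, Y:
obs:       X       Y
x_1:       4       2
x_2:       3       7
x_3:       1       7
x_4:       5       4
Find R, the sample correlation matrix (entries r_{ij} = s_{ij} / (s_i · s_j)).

Step 1 — column means:
  mean(X) = (4 + 3 + 1 + 5) / 4 = 13/4 = 3.25
  mean(Y) = (2 + 7 + 7 + 4) / 4 = 20/4 = 5

Step 2 — sample variances and covariances s[i,j] = (1/(n-1)) · Σ_k (x_{k,i} - mean_i) · (x_{k,j} - mean_j), with n-1 = 3:
  s[X,X] = ((0.75)·(0.75) + (-0.25)·(-0.25) + (-2.25)·(-2.25) + (1.75)·(1.75)) / 3 = 8.75/3 = 2.9167
  s[X,Y] = ((0.75)·(-3) + (-0.25)·(2) + (-2.25)·(2) + (1.75)·(-1)) / 3 = -9/3 = -3
  s[Y,Y] = ((-3)·(-3) + (2)·(2) + (2)·(2) + (-1)·(-1)) / 3 = 18/3 = 6
  Sample standard deviations s_i = √(s[i,i]):
  s(X) = √(2.9167) = 1.7078
  s(Y) = √(6) = 2.4495

Step 3 — r_{ij} = s_{ij} / (s_i · s_j):
  r[X,X] = 1 (diagonal).
  r[X,Y] = -3 / (1.7078 · 2.4495) = -3 / 4.1833 = -0.7171
  r[Y,Y] = 1 (diagonal).

R is symmetric with unit diagonal. Assembling:

R = [[1, -0.7171],
 [-0.7171, 1]]


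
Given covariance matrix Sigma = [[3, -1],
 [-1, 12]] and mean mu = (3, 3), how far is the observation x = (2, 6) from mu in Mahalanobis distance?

Step 1 — centre the observation: (x - mu) = (-1, 3).

Step 2 — invert Sigma. det(Sigma) = 3·12 - (-1)² = 35.
  Sigma^{-1} = (1/det) · [[d, -b], [-b, a]] = [[0.3429, 0.0286],
 [0.0286, 0.0857]].

Step 3 — form the quadratic (x - mu)^T · Sigma^{-1} · (x - mu):
  Sigma^{-1} · (x - mu) = (-0.2571, 0.2286).
  (x - mu)^T · [Sigma^{-1} · (x - mu)] = (-1)·(-0.2571) + (3)·(0.2286) = 0.9429.

Step 4 — take square root: d = √(0.9429) ≈ 0.971.

d(x, mu) = √(0.9429) ≈ 0.971


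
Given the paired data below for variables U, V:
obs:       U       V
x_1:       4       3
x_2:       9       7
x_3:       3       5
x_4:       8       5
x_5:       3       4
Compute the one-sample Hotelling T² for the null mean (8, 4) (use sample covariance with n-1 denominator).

Step 1 — sample mean vector:
  mean(U) = (4 + 9 + 3 + 8 + 3) / 5 = 27/5 = 5.4
  mean(V) = (3 + 7 + 5 + 5 + 4) / 5 = 24/5 = 4.8
  x̄ = (5.4, 4.8),  deviation x̄ - mu_0 = (5.4, 4.8) - (8, 4) = (-2.6, 0.8).

Step 2 — sample covariance matrix, S[i,j] = (1/(n-1)) · Σ_k (x_{k,i} - mean_i) · (x_{k,j} - mean_j), divisor n-1 = 4:
  S[U,U] = ((-1.4)·(-1.4) + (3.6)·(3.6) + (-2.4)·(-2.4) + (2.6)·(2.6) + (-2.4)·(-2.4)) / 4 = 33.2/4 = 8.3
  S[U,V] = ((-1.4)·(-1.8) + (3.6)·(2.2) + (-2.4)·(0.2) + (2.6)·(0.2) + (-2.4)·(-0.8)) / 4 = 12.4/4 = 3.1
  S[V,V] = ((-1.8)·(-1.8) + (2.2)·(2.2) + (0.2)·(0.2) + (0.2)·(0.2) + (-0.8)·(-0.8)) / 4 = 8.8/4 = 2.2
  S = [[8.3, 3.1],
 [3.1, 2.2]].

Step 3 — invert S. det(S) = 8.3·2.2 - (3.1)² = 8.65.
  S^{-1} = (1/det) · [[d, -b], [-b, a]] = [[0.2543, -0.3584],
 [-0.3584, 0.9595]].

Step 4 — quadratic form (x̄ - mu_0)^T · S^{-1} · (x̄ - mu_0):
  S^{-1} · (x̄ - mu_0) = (-0.948, 1.6994),
  (x̄ - mu_0)^T · [...] = (-2.6)·(-0.948) + (0.8)·(1.6994) = 3.8243.

Step 5 — scale by n: T² = 5 · 3.8243 = 19.1214.

T² ≈ 19.1214


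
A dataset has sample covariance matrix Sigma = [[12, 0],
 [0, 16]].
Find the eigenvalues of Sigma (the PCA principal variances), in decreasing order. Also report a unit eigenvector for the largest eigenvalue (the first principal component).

Step 1 — characteristic polynomial of 2×2 Sigma:
  det(Sigma - λI) = λ² - trace · λ + det = 0.
  trace = 12 + 16 = 28, det = 12·16 - (0)² = 192.
Step 2 — discriminant:
  Δ = trace² - 4·det = 784 - 768 = 16.
Step 3 — eigenvalues:
  λ = (trace ± √Δ)/2 = (28 ± 4)/2,
  λ_1 = 16,  λ_2 = 12.

Step 4 — unit eigenvector for λ_1: Sigma is diagonal, so its eigenvectors are the coordinate axes. λ_1 = 16 is the diagonal entry on the second coordinate axis, hence
  v_1 = (0, 1) (||v_1|| = 1).

λ_1 = 16,  λ_2 = 12;  v_1 ≈ (0, 1)


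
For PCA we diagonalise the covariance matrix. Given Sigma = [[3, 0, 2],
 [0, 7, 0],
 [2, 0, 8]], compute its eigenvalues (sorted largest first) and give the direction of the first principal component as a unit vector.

Step 1 — characteristic polynomial p(λ) = det(λI - Sigma) = λ³ - tr·λ² + c_1·λ - det, where tr = trace, c_1 = sum of the principal 2×2 minors, det = det(Sigma):
  tr = 3 + 7 + 8 = 18,
  c_1 = (3·7 - (0)²) + (3·8 - (2)²) + (7·8 - (0)²) = 21 + 20 + 56 = 97,
  det = 3·(7·8 - (0)²) - (0)·((0)·8 - (0)·(2)) + (2)·((0)·(0) - 7·(2)) = 3·(56) - (0)·(0) + (2)·(-14) = 140.
  So p(λ) = λ³ - 18λ² + 97λ - 140.
Step 2 — look for an integer root (rational root theorem: any rational root is an integer divisor of 140). Testing λ = 7:
  p(7) = 343 - 882 + 679 - 140 = 0  ✓
  Dividing out (λ - 7): p(λ) = (λ - 7)(λ² - 11λ + 20).
Step 3 — remaining eigenvalues from the quadratic λ² - 11λ + 20 = 0:
  Δ = 11² - 4·20 = 121 - 80 = 41,  λ = (11 ± √41)/2 = (11 ± 6.4031)/2 ≈ 8.7016 or 2.2984.
  Sorted: λ_1 = 8.7016,  λ_2 = 7,  λ_3 = 2.2984  (check: sum = 18 = tr ✓).

Step 4 — unit eigenvector for λ_1 ≈ 8.7016: v spans the null space of (Sigma - λ_1 I), whose rows are
  r_1 = (-5.7016, 0, 2),  r_2 = (0, -1.7016, 0),  r_3 = (2, 0, -0.7016).
  v is orthogonal to every row, so take v ∝ r_1 × r_2 = ((0)·(0) - (2)·(-1.7016), (2)·(0) - (-5.7016)·(0), (-5.7016)·(-1.7016) - (0)·(0)) ≈ (3.4031, 0, 9.7016).
  Let u = (3.4031, 0, 9.7016).
  ||u|| = √((3.4031)² + (0)² + (9.7016)²) = √(105.7016) ≈ 10.2811,  v_1 = u/||u|| ≈ (0.331, 0, 0.9436) (||v_1|| = 1).

λ_1 = 8.7016,  λ_2 = 7,  λ_3 = 2.2984;  v_1 ≈ (0.331, 0, 0.9436)


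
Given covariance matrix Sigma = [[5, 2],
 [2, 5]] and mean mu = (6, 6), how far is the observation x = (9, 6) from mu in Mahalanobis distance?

Step 1 — centre the observation: (x - mu) = (3, 0).

Step 2 — invert Sigma. det(Sigma) = 5·5 - (2)² = 21.
  Sigma^{-1} = (1/det) · [[d, -b], [-b, a]] = [[0.2381, -0.0952],
 [-0.0952, 0.2381]].

Step 3 — form the quadratic (x - mu)^T · Sigma^{-1} · (x - mu):
  Sigma^{-1} · (x - mu) = (0.7143, -0.2857).
  (x - mu)^T · [Sigma^{-1} · (x - mu)] = (3)·(0.7143) + (0)·(-0.2857) = 2.1429.

Step 4 — take square root: d = √(2.1429) ≈ 1.4639.

d(x, mu) = √(2.1429) ≈ 1.4639


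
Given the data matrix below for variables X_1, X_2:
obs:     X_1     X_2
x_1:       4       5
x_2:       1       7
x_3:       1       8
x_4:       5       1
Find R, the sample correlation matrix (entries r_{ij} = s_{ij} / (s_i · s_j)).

Step 1 — column means:
  mean(X_1) = (4 + 1 + 1 + 5) / 4 = 11/4 = 2.75
  mean(X_2) = (5 + 7 + 8 + 1) / 4 = 21/4 = 5.25

Step 2 — sample variances and covariances s[i,j] = (1/(n-1)) · Σ_k (x_{k,i} - mean_i) · (x_{k,j} - mean_j), with n-1 = 3:
  s[X_1,X_1] = ((1.25)·(1.25) + (-1.75)·(-1.75) + (-1.75)·(-1.75) + (2.25)·(2.25)) / 3 = 12.75/3 = 4.25
  s[X_1,X_2] = ((1.25)·(-0.25) + (-1.75)·(1.75) + (-1.75)·(2.75) + (2.25)·(-4.25)) / 3 = -17.75/3 = -5.9167
  s[X_2,X_2] = ((-0.25)·(-0.25) + (1.75)·(1.75) + (2.75)·(2.75) + (-4.25)·(-4.25)) / 3 = 28.75/3 = 9.5833
  Sample standard deviations s_i = √(s[i,i]):
  s(X_1) = √(4.25) = 2.0616
  s(X_2) = √(9.5833) = 3.0957

Step 3 — r_{ij} = s_{ij} / (s_i · s_j):
  r[X_1,X_1] = 1 (diagonal).
  r[X_1,X_2] = -5.9167 / (2.0616 · 3.0957) = -5.9167 / 6.3819 = -0.9271
  r[X_2,X_2] = 1 (diagonal).

R is symmetric with unit diagonal. Assembling:

R = [[1, -0.9271],
 [-0.9271, 1]]
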